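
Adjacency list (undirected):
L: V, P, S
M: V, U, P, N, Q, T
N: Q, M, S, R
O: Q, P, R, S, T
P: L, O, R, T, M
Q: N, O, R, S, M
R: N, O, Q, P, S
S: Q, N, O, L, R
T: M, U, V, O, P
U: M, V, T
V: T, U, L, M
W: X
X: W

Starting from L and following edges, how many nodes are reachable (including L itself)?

BFS from L visits: L, V, P, S, T, U, M, O, R, Q, N
Reachable nodes: 11 of 13 total.

11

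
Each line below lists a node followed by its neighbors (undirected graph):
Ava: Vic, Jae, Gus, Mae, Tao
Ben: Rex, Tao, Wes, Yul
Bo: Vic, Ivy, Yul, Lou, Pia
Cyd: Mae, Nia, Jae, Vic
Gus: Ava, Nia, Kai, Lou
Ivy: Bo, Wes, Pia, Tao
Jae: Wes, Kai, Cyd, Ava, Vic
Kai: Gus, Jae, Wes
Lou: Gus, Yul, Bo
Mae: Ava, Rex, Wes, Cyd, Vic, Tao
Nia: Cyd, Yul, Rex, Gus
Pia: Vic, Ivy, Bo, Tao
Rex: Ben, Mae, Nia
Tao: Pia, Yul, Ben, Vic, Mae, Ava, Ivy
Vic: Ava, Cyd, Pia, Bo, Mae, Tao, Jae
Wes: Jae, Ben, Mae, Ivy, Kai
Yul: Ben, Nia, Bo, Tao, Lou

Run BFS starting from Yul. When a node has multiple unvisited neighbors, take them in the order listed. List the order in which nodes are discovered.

Yul, Ben, Nia, Bo, Tao, Lou, Rex, Wes, Cyd, Gus, Vic, Ivy, Pia, Mae, Ava, Jae, Kai

Visit Yul; enqueue Ben, Nia, Bo, Tao, Lou → queue [Ben, Nia, Bo, Tao, Lou]
Visit Ben; enqueue Rex, Wes → queue [Nia, Bo, Tao, Lou, Rex, Wes]
Visit Nia; enqueue Cyd, Gus → queue [Bo, Tao, Lou, Rex, Wes, Cyd, Gus]
Visit Bo; enqueue Vic, Ivy, Pia → queue [Tao, Lou, Rex, Wes, Cyd, Gus, Vic, Ivy, Pia]
Visit Tao; enqueue Mae, Ava → queue [Lou, Rex, Wes, Cyd, Gus, Vic, Ivy, Pia, Mae, Ava]
Visit Lou → queue [Rex, Wes, Cyd, Gus, Vic, Ivy, Pia, Mae, Ava]
Visit Rex → queue [Wes, Cyd, Gus, Vic, Ivy, Pia, Mae, Ava]
Visit Wes; enqueue Jae, Kai → queue [Cyd, Gus, Vic, Ivy, Pia, Mae, Ava, Jae, Kai]
Visit Cyd → queue [Gus, Vic, Ivy, Pia, Mae, Ava, Jae, Kai]
Visit Gus → queue [Vic, Ivy, Pia, Mae, Ava, Jae, Kai]
Visit Vic → queue [Ivy, Pia, Mae, Ava, Jae, Kai]
Visit Ivy → queue [Pia, Mae, Ava, Jae, Kai]
Visit Pia → queue [Mae, Ava, Jae, Kai]
Visit Mae → queue [Ava, Jae, Kai]
Visit Ava → queue [Jae, Kai]
Visit Jae → queue [Kai]
Visit Kai → queue []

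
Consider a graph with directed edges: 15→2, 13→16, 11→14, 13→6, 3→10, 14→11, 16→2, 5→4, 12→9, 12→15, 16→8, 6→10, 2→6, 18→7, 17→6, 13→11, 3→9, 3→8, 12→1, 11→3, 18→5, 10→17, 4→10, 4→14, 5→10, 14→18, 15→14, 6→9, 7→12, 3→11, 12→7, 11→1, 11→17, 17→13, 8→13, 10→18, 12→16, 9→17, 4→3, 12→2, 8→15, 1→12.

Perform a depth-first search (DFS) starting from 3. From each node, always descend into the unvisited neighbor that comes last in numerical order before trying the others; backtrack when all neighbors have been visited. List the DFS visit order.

Visit 3
3 → 11
11 → 17
17 → 13
13 → 16
16 → 8
8 → 15
15 → 14
14 → 18
18 → 7
7 → 12
12 → 9
12 → 2
2 → 6
6 → 10
12 → 1
18 → 5
5 → 4

3 11 17 13 16 8 15 14 18 7 12 9 2 6 10 1 5 4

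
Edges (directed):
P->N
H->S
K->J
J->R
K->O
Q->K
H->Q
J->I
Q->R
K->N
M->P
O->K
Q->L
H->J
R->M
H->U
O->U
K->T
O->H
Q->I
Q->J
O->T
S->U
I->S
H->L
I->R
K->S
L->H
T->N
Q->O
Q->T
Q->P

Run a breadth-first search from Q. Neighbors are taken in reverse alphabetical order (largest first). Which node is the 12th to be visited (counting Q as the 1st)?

U

Visit Q; enqueue T, R, P, O, L, K, J, I → queue [T, R, P, O, L, K, J, I]
Visit T; enqueue N → queue [R, P, O, L, K, J, I, N]
Visit R; enqueue M → queue [P, O, L, K, J, I, N, M]
Visit P → queue [O, L, K, J, I, N, M]
Visit O; enqueue U, H → queue [L, K, J, I, N, M, U, H]
Visit L → queue [K, J, I, N, M, U, H]
Visit K; enqueue S → queue [J, I, N, M, U, H, S]
Visit J → queue [I, N, M, U, H, S]
Visit I → queue [N, M, U, H, S]
Visit N → queue [M, U, H, S]
Visit M → queue [U, H, S]
Visit U → queue [H, S]
Visit H → queue [S]
Visit S → queue []

Visit order: Q, T, R, P, O, L, K, J, I, N, M, U, H, S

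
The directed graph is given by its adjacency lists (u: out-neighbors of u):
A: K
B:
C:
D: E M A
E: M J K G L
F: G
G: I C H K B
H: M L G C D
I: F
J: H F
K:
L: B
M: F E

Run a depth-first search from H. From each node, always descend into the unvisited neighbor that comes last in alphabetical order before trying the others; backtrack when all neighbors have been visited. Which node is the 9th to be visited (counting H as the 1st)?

Visit H
H → M
M → F
F → G
G → K
G → I
G → C
G → B
M → E
E → L
E → J
H → D
D → A

Visit order: H, M, F, G, K, I, C, B, E, L, J, D, A

E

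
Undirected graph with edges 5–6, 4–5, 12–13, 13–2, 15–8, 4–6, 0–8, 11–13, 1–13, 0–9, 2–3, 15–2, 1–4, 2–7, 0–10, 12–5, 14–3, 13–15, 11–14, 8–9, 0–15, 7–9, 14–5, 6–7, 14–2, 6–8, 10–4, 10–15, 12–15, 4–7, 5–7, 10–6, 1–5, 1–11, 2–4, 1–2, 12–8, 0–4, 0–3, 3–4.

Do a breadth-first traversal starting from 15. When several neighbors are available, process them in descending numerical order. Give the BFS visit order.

15, 13, 12, 10, 8, 2, 0, 11, 1, 5, 6, 4, 9, 14, 7, 3

Visit 15; enqueue 13, 12, 10, 8, 2, 0 → queue [13, 12, 10, 8, 2, 0]
Visit 13; enqueue 11, 1 → queue [12, 10, 8, 2, 0, 11, 1]
Visit 12; enqueue 5 → queue [10, 8, 2, 0, 11, 1, 5]
Visit 10; enqueue 6, 4 → queue [8, 2, 0, 11, 1, 5, 6, 4]
Visit 8; enqueue 9 → queue [2, 0, 11, 1, 5, 6, 4, 9]
Visit 2; enqueue 14, 7, 3 → queue [0, 11, 1, 5, 6, 4, 9, 14, 7, 3]
Visit 0 → queue [11, 1, 5, 6, 4, 9, 14, 7, 3]
Visit 11 → queue [1, 5, 6, 4, 9, 14, 7, 3]
Visit 1 → queue [5, 6, 4, 9, 14, 7, 3]
Visit 5 → queue [6, 4, 9, 14, 7, 3]
Visit 6 → queue [4, 9, 14, 7, 3]
Visit 4 → queue [9, 14, 7, 3]
Visit 9 → queue [14, 7, 3]
Visit 14 → queue [7, 3]
Visit 7 → queue [3]
Visit 3 → queue []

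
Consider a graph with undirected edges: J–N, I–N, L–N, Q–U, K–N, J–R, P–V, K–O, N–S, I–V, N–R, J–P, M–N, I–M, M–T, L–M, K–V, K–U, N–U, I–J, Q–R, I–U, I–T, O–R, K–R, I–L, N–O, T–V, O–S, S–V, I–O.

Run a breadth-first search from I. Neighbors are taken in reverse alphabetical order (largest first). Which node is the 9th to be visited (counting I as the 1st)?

Visit I; enqueue V, U, T, O, N, M, L, J → queue [V, U, T, O, N, M, L, J]
Visit V; enqueue S, P, K → queue [U, T, O, N, M, L, J, S, P, K]
Visit U; enqueue Q → queue [T, O, N, M, L, J, S, P, K, Q]
Visit T → queue [O, N, M, L, J, S, P, K, Q]
Visit O; enqueue R → queue [N, M, L, J, S, P, K, Q, R]
Visit N → queue [M, L, J, S, P, K, Q, R]
Visit M → queue [L, J, S, P, K, Q, R]
Visit L → queue [J, S, P, K, Q, R]
Visit J → queue [S, P, K, Q, R]
Visit S → queue [P, K, Q, R]
Visit P → queue [K, Q, R]
Visit K → queue [Q, R]
Visit Q → queue [R]
Visit R → queue []

Visit order: I, V, U, T, O, N, M, L, J, S, P, K, Q, R

J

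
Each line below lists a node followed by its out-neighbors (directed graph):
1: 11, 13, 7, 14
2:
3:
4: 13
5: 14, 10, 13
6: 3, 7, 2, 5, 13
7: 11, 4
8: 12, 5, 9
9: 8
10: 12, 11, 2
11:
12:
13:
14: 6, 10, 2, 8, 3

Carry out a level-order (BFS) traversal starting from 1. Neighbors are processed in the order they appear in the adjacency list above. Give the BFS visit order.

1 -> 11 -> 13 -> 7 -> 14 -> 4 -> 6 -> 10 -> 2 -> 8 -> 3 -> 5 -> 12 -> 9

Visit 1; enqueue 11, 13, 7, 14 → queue [11, 13, 7, 14]
Visit 11 → queue [13, 7, 14]
Visit 13 → queue [7, 14]
Visit 7; enqueue 4 → queue [14, 4]
Visit 14; enqueue 6, 10, 2, 8, 3 → queue [4, 6, 10, 2, 8, 3]
Visit 4 → queue [6, 10, 2, 8, 3]
Visit 6; enqueue 5 → queue [10, 2, 8, 3, 5]
Visit 10; enqueue 12 → queue [2, 8, 3, 5, 12]
Visit 2 → queue [8, 3, 5, 12]
Visit 8; enqueue 9 → queue [3, 5, 12, 9]
Visit 3 → queue [5, 12, 9]
Visit 5 → queue [12, 9]
Visit 12 → queue [9]
Visit 9 → queue []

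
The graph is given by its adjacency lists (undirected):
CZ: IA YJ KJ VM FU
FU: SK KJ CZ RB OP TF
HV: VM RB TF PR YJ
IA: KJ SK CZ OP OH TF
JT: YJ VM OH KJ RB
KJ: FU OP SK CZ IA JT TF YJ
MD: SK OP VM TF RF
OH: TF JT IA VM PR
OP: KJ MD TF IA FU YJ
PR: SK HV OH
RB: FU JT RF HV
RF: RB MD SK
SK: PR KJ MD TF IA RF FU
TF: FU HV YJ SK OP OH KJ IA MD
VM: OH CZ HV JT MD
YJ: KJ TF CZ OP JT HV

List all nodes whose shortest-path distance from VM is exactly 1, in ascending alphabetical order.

CZ, HV, JT, MD, OH

Level 0: VM
Level 1: CZ, HV, JT, MD, OH
Level 2: FU, IA, KJ, OP, PR, RB, RF, SK, TF, YJ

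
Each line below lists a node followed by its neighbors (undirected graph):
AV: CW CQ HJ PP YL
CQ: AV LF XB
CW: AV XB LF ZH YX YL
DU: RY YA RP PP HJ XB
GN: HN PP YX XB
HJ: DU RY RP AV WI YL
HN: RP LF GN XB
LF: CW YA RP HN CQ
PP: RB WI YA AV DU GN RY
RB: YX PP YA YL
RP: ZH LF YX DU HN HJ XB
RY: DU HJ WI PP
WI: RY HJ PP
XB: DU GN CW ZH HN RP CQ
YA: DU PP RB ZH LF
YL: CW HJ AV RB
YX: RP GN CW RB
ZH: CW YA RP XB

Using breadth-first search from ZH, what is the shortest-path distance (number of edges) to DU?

Level 0: ZH
Level 1: CW, RP, XB, YA
Level 2: AV, CQ, DU, GN, HJ, HN, LF, PP, RB, YL, YX
Level 3: RY, WI
DU first appears at level 2.

2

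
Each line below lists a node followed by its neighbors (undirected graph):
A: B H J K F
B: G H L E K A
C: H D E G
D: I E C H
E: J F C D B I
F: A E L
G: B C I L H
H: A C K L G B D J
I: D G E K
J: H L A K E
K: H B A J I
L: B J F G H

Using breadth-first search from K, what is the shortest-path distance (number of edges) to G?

Level 0: K
Level 1: A, B, H, I, J
Level 2: C, D, E, F, G, L
G first appears at level 2.

2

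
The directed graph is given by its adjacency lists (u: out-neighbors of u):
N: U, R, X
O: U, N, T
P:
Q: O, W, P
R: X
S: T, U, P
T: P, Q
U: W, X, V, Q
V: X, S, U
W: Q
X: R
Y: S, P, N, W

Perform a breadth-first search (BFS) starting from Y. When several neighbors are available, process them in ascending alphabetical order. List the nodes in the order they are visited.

Visit Y; enqueue N, P, S, W → queue [N, P, S, W]
Visit N; enqueue R, U, X → queue [P, S, W, R, U, X]
Visit P → queue [S, W, R, U, X]
Visit S; enqueue T → queue [W, R, U, X, T]
Visit W; enqueue Q → queue [R, U, X, T, Q]
Visit R → queue [U, X, T, Q]
Visit U; enqueue V → queue [X, T, Q, V]
Visit X → queue [T, Q, V]
Visit T → queue [Q, V]
Visit Q; enqueue O → queue [V, O]
Visit V → queue [O]
Visit O → queue []

Y -> N -> P -> S -> W -> R -> U -> X -> T -> Q -> V -> O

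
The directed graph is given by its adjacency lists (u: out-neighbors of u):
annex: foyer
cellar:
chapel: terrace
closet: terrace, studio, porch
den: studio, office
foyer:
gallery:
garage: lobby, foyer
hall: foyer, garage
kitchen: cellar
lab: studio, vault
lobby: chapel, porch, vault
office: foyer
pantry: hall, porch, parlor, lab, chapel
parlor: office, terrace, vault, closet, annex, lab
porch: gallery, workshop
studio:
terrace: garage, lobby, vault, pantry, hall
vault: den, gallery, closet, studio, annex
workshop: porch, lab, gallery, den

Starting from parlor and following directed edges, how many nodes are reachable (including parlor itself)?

BFS from parlor visits: parlor, office, terrace, vault, closet, annex, lab, foyer, garage, lobby, pantry, hall, den, gallery, studio, porch, chapel, workshop
Reachable nodes: 18 of 20 total.

18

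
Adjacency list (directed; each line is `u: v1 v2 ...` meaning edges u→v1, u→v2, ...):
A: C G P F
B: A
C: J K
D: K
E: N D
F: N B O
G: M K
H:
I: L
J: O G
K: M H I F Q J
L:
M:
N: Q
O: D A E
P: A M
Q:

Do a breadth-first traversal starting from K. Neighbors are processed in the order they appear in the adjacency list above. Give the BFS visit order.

Visit K; enqueue M, H, I, F, Q, J → queue [M, H, I, F, Q, J]
Visit M → queue [H, I, F, Q, J]
Visit H → queue [I, F, Q, J]
Visit I; enqueue L → queue [F, Q, J, L]
Visit F; enqueue N, B, O → queue [Q, J, L, N, B, O]
Visit Q → queue [J, L, N, B, O]
Visit J; enqueue G → queue [L, N, B, O, G]
Visit L → queue [N, B, O, G]
Visit N → queue [B, O, G]
Visit B; enqueue A → queue [O, G, A]
Visit O; enqueue D, E → queue [G, A, D, E]
Visit G → queue [A, D, E]
Visit A; enqueue C, P → queue [D, E, C, P]
Visit D → queue [E, C, P]
Visit E → queue [C, P]
Visit C → queue [P]
Visit P → queue []

K, M, H, I, F, Q, J, L, N, B, O, G, A, D, E, C, P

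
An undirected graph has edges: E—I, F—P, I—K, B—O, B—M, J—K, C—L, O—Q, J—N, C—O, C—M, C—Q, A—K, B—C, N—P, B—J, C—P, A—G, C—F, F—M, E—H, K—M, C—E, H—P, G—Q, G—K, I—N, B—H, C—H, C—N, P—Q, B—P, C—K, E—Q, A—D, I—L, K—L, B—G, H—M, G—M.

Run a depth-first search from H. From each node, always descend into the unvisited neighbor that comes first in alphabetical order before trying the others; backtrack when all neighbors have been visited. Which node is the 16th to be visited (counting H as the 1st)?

Visit H
H → B
B → C
C → E
E → I
I → K
K → A
A → D
A → G
G → M
M → F
F → P
P → N
N → J
P → Q
Q → O
K → L

Visit order: H, B, C, E, I, K, A, D, G, M, F, P, N, J, Q, O, L

O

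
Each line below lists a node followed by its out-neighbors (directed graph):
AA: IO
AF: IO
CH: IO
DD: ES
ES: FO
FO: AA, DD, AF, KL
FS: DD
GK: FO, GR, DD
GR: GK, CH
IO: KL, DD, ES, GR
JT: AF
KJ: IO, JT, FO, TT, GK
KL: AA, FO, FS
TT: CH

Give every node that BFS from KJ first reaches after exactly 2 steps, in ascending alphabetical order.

Level 0: KJ
Level 1: FO, GK, IO, JT, TT
Level 2: AA, AF, CH, DD, ES, GR, KL
Level 3: FS

AA, AF, CH, DD, ES, GR, KL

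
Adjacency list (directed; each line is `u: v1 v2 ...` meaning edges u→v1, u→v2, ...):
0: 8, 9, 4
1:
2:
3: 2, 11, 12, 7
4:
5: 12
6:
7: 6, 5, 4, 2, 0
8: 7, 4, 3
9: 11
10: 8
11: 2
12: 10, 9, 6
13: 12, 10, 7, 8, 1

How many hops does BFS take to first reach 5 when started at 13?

Level 0: 13
Level 1: 1, 7, 8, 10, 12
Level 2: 0, 2, 3, 4, 5, 6, 9
Level 3: 11
5 first appears at level 2.

2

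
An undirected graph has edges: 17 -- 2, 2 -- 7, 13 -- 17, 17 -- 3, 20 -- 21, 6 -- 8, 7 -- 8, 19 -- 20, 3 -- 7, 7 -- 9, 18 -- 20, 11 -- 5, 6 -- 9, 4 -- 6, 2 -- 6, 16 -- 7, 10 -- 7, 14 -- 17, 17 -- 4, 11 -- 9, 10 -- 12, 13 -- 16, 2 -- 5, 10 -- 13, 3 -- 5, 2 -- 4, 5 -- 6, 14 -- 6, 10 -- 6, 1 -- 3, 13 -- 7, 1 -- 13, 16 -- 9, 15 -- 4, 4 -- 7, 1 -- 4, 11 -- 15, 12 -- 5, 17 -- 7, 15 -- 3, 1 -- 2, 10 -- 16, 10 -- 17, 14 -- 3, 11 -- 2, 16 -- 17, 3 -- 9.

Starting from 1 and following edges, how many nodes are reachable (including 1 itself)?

17

BFS from 1 visits: 1, 2, 3, 4, 13, 5, 6, 7, 11, 17, 9, 14, 15, 10, 16, 12, 8
Reachable nodes: 17 of 21 total.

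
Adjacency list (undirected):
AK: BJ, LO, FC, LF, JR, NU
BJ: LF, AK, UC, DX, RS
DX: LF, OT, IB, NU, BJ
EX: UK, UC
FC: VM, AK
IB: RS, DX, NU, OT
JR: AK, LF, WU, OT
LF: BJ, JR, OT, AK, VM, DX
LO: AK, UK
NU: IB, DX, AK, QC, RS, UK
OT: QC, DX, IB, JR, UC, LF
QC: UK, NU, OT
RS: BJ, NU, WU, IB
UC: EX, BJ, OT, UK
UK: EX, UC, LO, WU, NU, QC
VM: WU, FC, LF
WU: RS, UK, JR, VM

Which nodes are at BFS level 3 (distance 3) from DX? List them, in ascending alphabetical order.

EX, FC, LO, WU

Level 0: DX
Level 1: BJ, IB, LF, NU, OT
Level 2: AK, JR, QC, RS, UC, UK, VM
Level 3: EX, FC, LO, WU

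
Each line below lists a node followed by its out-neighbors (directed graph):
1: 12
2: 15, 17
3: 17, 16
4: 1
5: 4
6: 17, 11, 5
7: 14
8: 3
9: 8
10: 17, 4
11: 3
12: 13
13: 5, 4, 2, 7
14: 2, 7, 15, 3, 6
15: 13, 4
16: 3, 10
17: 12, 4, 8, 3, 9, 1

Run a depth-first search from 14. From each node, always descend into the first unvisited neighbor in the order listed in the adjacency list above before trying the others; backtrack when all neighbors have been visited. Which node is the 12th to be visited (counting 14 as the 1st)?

3

Visit 14
14 → 2
2 → 15
15 → 13
13 → 5
5 → 4
4 → 1
1 → 12
13 → 7
2 → 17
17 → 8
8 → 3
3 → 16
16 → 10
17 → 9
14 → 6
6 → 11

Visit order: 14, 2, 15, 13, 5, 4, 1, 12, 7, 17, 8, 3, 16, 10, 9, 6, 11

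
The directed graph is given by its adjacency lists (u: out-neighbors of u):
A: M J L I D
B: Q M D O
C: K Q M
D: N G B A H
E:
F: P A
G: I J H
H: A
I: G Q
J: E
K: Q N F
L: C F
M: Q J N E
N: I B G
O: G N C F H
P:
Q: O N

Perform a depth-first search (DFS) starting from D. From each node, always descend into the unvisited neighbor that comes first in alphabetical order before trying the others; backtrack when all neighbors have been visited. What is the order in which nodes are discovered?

D, A, I, G, H, J, E, Q, N, B, M, O, C, K, F, P, L

Visit D
D → A
A → I
I → G
G → H
G → J
J → E
I → Q
Q → N
N → B
B → M
B → O
O → C
C → K
K → F
F → P
A → L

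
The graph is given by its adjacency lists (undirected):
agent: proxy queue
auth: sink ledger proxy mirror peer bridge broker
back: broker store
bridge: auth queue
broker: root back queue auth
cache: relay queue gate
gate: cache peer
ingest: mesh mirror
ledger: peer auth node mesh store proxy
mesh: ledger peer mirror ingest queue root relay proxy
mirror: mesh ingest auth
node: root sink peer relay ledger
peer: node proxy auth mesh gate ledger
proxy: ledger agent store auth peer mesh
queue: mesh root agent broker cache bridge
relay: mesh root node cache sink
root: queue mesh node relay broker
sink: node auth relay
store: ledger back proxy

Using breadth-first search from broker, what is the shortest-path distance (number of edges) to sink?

Level 0: broker
Level 1: auth, back, queue, root
Level 2: agent, bridge, cache, ledger, mesh, mirror, node, peer, proxy, relay, sink, store
Level 3: gate, ingest
sink first appears at level 2.

2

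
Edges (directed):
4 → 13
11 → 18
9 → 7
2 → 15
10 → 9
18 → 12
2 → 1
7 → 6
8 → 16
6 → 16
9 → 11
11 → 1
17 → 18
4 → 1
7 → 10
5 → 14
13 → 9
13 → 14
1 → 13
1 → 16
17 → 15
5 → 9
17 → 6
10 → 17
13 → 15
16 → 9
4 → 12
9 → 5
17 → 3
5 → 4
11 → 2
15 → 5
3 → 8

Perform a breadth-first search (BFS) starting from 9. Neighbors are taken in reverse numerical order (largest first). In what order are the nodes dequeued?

Visit 9; enqueue 11, 7, 5 → queue [11, 7, 5]
Visit 11; enqueue 18, 2, 1 → queue [7, 5, 18, 2, 1]
Visit 7; enqueue 10, 6 → queue [5, 18, 2, 1, 10, 6]
Visit 5; enqueue 14, 4 → queue [18, 2, 1, 10, 6, 14, 4]
Visit 18; enqueue 12 → queue [2, 1, 10, 6, 14, 4, 12]
Visit 2; enqueue 15 → queue [1, 10, 6, 14, 4, 12, 15]
Visit 1; enqueue 16, 13 → queue [10, 6, 14, 4, 12, 15, 16, 13]
Visit 10; enqueue 17 → queue [6, 14, 4, 12, 15, 16, 13, 17]
Visit 6 → queue [14, 4, 12, 15, 16, 13, 17]
Visit 14 → queue [4, 12, 15, 16, 13, 17]
Visit 4 → queue [12, 15, 16, 13, 17]
Visit 12 → queue [15, 16, 13, 17]
Visit 15 → queue [16, 13, 17]
Visit 16 → queue [13, 17]
Visit 13 → queue [17]
Visit 17; enqueue 3 → queue [3]
Visit 3; enqueue 8 → queue [8]
Visit 8 → queue []

9, 11, 7, 5, 18, 2, 1, 10, 6, 14, 4, 12, 15, 16, 13, 17, 3, 8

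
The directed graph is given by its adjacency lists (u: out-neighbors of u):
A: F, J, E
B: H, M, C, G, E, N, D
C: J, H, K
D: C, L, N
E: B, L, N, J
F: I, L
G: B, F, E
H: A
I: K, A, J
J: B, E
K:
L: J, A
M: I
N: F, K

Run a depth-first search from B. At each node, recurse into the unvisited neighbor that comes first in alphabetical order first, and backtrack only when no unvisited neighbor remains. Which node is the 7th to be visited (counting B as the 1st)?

L

Visit B
B → C
C → H
H → A
A → E
E → J
E → L
E → N
N → F
F → I
I → K
B → D
B → G
B → M

Visit order: B, C, H, A, E, J, L, N, F, I, K, D, G, M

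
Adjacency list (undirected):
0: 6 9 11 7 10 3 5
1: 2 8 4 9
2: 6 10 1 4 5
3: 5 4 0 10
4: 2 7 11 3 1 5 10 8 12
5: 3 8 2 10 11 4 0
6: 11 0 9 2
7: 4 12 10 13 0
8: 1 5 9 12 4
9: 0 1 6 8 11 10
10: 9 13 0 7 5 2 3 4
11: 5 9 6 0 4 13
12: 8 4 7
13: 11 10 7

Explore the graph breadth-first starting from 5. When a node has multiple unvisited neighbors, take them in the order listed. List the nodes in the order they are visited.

Visit 5; enqueue 3, 8, 2, 10, 11, 4, 0 → queue [3, 8, 2, 10, 11, 4, 0]
Visit 3 → queue [8, 2, 10, 11, 4, 0]
Visit 8; enqueue 1, 9, 12 → queue [2, 10, 11, 4, 0, 1, 9, 12]
Visit 2; enqueue 6 → queue [10, 11, 4, 0, 1, 9, 12, 6]
Visit 10; enqueue 13, 7 → queue [11, 4, 0, 1, 9, 12, 6, 13, 7]
Visit 11 → queue [4, 0, 1, 9, 12, 6, 13, 7]
Visit 4 → queue [0, 1, 9, 12, 6, 13, 7]
Visit 0 → queue [1, 9, 12, 6, 13, 7]
Visit 1 → queue [9, 12, 6, 13, 7]
Visit 9 → queue [12, 6, 13, 7]
Visit 12 → queue [6, 13, 7]
Visit 6 → queue [13, 7]
Visit 13 → queue [7]
Visit 7 → queue []

5 → 3 → 8 → 2 → 10 → 11 → 4 → 0 → 1 → 9 → 12 → 6 → 13 → 7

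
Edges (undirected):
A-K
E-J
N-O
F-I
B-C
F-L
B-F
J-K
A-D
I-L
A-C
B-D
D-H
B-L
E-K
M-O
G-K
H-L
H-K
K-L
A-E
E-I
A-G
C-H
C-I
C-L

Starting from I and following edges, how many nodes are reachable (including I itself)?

BFS from I visits: I, C, E, F, L, A, B, H, J, K, D, G
Reachable nodes: 12 of 15 total.

12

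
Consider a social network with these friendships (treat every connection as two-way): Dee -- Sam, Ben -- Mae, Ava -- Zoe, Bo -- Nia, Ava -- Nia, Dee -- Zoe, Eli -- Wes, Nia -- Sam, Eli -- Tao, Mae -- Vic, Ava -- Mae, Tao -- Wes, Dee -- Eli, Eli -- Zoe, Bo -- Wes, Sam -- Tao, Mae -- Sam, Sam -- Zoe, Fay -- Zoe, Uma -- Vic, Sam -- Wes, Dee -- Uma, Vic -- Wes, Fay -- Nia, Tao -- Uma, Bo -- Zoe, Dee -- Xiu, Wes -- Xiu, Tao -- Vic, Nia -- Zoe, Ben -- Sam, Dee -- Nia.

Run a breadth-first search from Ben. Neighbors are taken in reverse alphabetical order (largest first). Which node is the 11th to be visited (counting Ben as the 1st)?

Fay

Visit Ben; enqueue Sam, Mae → queue [Sam, Mae]
Visit Sam; enqueue Zoe, Wes, Tao, Nia, Dee → queue [Mae, Zoe, Wes, Tao, Nia, Dee]
Visit Mae; enqueue Vic, Ava → queue [Zoe, Wes, Tao, Nia, Dee, Vic, Ava]
Visit Zoe; enqueue Fay, Eli, Bo → queue [Wes, Tao, Nia, Dee, Vic, Ava, Fay, Eli, Bo]
Visit Wes; enqueue Xiu → queue [Tao, Nia, Dee, Vic, Ava, Fay, Eli, Bo, Xiu]
Visit Tao; enqueue Uma → queue [Nia, Dee, Vic, Ava, Fay, Eli, Bo, Xiu, Uma]
Visit Nia → queue [Dee, Vic, Ava, Fay, Eli, Bo, Xiu, Uma]
Visit Dee → queue [Vic, Ava, Fay, Eli, Bo, Xiu, Uma]
Visit Vic → queue [Ava, Fay, Eli, Bo, Xiu, Uma]
Visit Ava → queue [Fay, Eli, Bo, Xiu, Uma]
Visit Fay → queue [Eli, Bo, Xiu, Uma]
Visit Eli → queue [Bo, Xiu, Uma]
Visit Bo → queue [Xiu, Uma]
Visit Xiu → queue [Uma]
Visit Uma → queue []

Visit order: Ben, Sam, Mae, Zoe, Wes, Tao, Nia, Dee, Vic, Ava, Fay, Eli, Bo, Xiu, Uma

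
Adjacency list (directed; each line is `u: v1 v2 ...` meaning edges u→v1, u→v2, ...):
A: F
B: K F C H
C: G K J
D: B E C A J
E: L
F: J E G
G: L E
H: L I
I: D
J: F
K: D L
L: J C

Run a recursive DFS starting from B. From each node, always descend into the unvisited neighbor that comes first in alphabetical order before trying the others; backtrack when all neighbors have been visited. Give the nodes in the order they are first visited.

Visit B
B → C
C → G
G → E
E → L
L → J
J → F
C → K
K → D
D → A
B → H
H → I

B → C → G → E → L → J → F → K → D → A → H → I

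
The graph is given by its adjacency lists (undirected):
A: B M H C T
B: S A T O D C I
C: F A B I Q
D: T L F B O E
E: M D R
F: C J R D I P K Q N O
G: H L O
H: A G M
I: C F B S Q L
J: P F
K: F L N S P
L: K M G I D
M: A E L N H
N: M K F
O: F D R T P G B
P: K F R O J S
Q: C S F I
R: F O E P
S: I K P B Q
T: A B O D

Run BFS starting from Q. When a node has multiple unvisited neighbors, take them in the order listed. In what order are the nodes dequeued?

Q → C → S → F → I → A → B → K → P → J → R → D → N → O → L → M → H → T → E → G

Visit Q; enqueue C, S, F, I → queue [C, S, F, I]
Visit C; enqueue A, B → queue [S, F, I, A, B]
Visit S; enqueue K, P → queue [F, I, A, B, K, P]
Visit F; enqueue J, R, D, N, O → queue [I, A, B, K, P, J, R, D, N, O]
Visit I; enqueue L → queue [A, B, K, P, J, R, D, N, O, L]
Visit A; enqueue M, H, T → queue [B, K, P, J, R, D, N, O, L, M, H, T]
Visit B → queue [K, P, J, R, D, N, O, L, M, H, T]
Visit K → queue [P, J, R, D, N, O, L, M, H, T]
Visit P → queue [J, R, D, N, O, L, M, H, T]
Visit J → queue [R, D, N, O, L, M, H, T]
Visit R; enqueue E → queue [D, N, O, L, M, H, T, E]
Visit D → queue [N, O, L, M, H, T, E]
Visit N → queue [O, L, M, H, T, E]
Visit O; enqueue G → queue [L, M, H, T, E, G]
Visit L → queue [M, H, T, E, G]
Visit M → queue [H, T, E, G]
Visit H → queue [T, E, G]
Visit T → queue [E, G]
Visit E → queue [G]
Visit G → queue []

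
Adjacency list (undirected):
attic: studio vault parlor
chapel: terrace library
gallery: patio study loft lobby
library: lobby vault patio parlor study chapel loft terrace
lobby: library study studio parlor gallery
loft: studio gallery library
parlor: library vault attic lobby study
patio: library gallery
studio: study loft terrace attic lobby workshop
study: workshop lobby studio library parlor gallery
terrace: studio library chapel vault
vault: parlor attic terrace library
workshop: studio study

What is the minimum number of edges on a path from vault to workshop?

Level 0: vault
Level 1: attic, library, parlor, terrace
Level 2: chapel, lobby, loft, patio, studio, study
Level 3: gallery, workshop
workshop first appears at level 3.

3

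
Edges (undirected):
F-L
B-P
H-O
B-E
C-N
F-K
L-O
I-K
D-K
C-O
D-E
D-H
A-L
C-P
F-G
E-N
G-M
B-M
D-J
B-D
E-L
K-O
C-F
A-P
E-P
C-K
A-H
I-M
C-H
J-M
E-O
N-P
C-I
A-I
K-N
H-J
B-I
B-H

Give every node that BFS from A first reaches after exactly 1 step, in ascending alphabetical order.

H, I, L, P

Level 0: A
Level 1: H, I, L, P
Level 2: B, C, D, E, F, J, K, M, N, O
Level 3: G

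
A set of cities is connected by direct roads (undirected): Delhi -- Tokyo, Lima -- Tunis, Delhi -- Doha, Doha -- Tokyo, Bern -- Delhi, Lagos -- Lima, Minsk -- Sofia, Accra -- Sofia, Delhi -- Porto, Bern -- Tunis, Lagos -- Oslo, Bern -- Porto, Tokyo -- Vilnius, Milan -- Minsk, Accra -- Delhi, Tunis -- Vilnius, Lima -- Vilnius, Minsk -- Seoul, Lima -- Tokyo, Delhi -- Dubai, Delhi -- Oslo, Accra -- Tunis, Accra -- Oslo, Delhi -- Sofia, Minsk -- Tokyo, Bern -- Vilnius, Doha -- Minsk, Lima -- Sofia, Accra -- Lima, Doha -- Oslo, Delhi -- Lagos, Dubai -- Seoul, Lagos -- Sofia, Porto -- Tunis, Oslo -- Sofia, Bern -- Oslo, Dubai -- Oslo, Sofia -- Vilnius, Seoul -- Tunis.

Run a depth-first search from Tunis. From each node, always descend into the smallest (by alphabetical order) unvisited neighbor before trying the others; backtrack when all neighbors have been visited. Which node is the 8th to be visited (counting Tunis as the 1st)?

Visit Tunis
Tunis → Accra
Accra → Delhi
Delhi → Bern
Bern → Oslo
Oslo → Doha
Doha → Minsk
Minsk → Milan
Minsk → Seoul
Seoul → Dubai
Minsk → Sofia
Sofia → Lagos
Lagos → Lima
Lima → Tokyo
Tokyo → Vilnius
Bern → Porto

Visit order: Tunis, Accra, Delhi, Bern, Oslo, Doha, Minsk, Milan, Seoul, Dubai, Sofia, Lagos, Lima, Tokyo, Vilnius, Porto

Milan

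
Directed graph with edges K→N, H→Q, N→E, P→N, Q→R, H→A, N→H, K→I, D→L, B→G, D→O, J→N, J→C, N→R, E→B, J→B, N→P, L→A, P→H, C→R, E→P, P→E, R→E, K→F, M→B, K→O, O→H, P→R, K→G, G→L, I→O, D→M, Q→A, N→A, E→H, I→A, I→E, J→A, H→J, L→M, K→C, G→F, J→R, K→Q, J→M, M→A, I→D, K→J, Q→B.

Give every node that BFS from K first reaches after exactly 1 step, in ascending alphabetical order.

Level 0: K
Level 1: C, F, G, I, J, N, O, Q
Level 2: A, B, D, E, H, L, M, P, R

C, F, G, I, J, N, O, Q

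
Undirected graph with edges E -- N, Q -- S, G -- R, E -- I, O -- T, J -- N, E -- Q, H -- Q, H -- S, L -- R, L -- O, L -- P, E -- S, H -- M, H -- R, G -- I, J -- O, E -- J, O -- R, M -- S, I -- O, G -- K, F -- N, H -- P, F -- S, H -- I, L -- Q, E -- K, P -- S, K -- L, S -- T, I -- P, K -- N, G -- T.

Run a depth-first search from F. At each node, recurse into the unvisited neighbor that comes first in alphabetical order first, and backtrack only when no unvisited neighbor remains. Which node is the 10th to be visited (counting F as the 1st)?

R

Visit F
F → N
N → E
E → I
I → G
G → K
K → L
L → O
O → J
O → R
R → H
H → M
M → S
S → P
S → Q
S → T

Visit order: F, N, E, I, G, K, L, O, J, R, H, M, S, P, Q, T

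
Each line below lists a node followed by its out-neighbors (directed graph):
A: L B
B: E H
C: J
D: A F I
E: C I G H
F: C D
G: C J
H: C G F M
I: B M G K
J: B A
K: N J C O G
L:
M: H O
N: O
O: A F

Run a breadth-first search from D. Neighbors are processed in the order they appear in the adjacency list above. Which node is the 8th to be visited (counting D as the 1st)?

M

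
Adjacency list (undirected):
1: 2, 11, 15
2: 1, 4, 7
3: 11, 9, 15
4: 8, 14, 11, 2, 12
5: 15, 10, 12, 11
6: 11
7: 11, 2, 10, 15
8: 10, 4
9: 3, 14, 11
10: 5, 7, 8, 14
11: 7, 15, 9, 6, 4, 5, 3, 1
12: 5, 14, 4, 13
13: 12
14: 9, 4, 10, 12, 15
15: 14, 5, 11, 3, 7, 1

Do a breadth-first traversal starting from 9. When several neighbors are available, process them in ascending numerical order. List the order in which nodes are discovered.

9, 3, 11, 14, 15, 1, 4, 5, 6, 7, 10, 12, 2, 8, 13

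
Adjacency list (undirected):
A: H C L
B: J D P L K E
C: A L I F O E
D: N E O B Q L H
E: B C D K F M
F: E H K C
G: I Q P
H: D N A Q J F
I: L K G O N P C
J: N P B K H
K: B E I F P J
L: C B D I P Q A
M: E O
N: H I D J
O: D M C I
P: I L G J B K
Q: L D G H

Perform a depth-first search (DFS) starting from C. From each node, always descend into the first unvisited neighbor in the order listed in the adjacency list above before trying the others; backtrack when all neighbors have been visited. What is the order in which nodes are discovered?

Visit C
C → A
A → H
H → D
D → N
N → I
I → L
L → B
B → J
J → P
P → G
G → Q
P → K
K → E
E → F
E → M
M → O

C → A → H → D → N → I → L → B → J → P → G → Q → K → E → F → M → O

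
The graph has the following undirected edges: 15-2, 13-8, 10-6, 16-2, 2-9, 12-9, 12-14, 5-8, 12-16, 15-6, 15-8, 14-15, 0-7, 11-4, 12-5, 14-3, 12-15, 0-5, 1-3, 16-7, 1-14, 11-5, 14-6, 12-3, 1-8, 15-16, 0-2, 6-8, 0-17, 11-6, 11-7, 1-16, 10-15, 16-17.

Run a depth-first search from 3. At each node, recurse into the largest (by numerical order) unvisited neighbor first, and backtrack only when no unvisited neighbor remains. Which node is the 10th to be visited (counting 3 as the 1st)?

10

Visit 3
3 → 14
14 → 15
15 → 16
16 → 17
17 → 0
0 → 7
7 → 11
11 → 6
6 → 10
6 → 8
8 → 13
8 → 5
5 → 12
12 → 9
9 → 2
8 → 1
11 → 4

Visit order: 3, 14, 15, 16, 17, 0, 7, 11, 6, 10, 8, 13, 5, 12, 9, 2, 1, 4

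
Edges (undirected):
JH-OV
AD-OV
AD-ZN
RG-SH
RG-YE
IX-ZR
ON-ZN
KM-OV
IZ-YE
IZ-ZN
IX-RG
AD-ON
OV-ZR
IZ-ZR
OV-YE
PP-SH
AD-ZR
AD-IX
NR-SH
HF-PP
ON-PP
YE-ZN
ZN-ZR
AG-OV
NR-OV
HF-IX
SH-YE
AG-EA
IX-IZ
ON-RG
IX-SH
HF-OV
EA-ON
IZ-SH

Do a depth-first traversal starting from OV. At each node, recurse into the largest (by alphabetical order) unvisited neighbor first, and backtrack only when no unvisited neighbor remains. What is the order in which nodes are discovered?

Visit OV
OV → ZR
ZR → ZN
ZN → YE
YE → SH
SH → RG
RG → ON
ON → PP
PP → HF
HF → IX
IX → IZ
IX → AD
ON → EA
EA → AG
SH → NR
OV → KM
OV → JH

OV, ZR, ZN, YE, SH, RG, ON, PP, HF, IX, IZ, AD, EA, AG, NR, KM, JH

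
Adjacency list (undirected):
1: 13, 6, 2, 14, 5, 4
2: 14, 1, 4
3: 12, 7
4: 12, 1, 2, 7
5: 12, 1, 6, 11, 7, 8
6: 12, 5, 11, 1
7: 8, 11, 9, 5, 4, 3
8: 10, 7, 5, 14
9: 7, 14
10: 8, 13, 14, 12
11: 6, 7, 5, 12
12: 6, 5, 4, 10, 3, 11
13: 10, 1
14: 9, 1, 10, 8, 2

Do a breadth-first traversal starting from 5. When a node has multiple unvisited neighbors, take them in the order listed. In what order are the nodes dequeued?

5 → 12 → 1 → 6 → 11 → 7 → 8 → 4 → 10 → 3 → 13 → 2 → 14 → 9

Visit 5; enqueue 12, 1, 6, 11, 7, 8 → queue [12, 1, 6, 11, 7, 8]
Visit 12; enqueue 4, 10, 3 → queue [1, 6, 11, 7, 8, 4, 10, 3]
Visit 1; enqueue 13, 2, 14 → queue [6, 11, 7, 8, 4, 10, 3, 13, 2, 14]
Visit 6 → queue [11, 7, 8, 4, 10, 3, 13, 2, 14]
Visit 11 → queue [7, 8, 4, 10, 3, 13, 2, 14]
Visit 7; enqueue 9 → queue [8, 4, 10, 3, 13, 2, 14, 9]
Visit 8 → queue [4, 10, 3, 13, 2, 14, 9]
Visit 4 → queue [10, 3, 13, 2, 14, 9]
Visit 10 → queue [3, 13, 2, 14, 9]
Visit 3 → queue [13, 2, 14, 9]
Visit 13 → queue [2, 14, 9]
Visit 2 → queue [14, 9]
Visit 14 → queue [9]
Visit 9 → queue []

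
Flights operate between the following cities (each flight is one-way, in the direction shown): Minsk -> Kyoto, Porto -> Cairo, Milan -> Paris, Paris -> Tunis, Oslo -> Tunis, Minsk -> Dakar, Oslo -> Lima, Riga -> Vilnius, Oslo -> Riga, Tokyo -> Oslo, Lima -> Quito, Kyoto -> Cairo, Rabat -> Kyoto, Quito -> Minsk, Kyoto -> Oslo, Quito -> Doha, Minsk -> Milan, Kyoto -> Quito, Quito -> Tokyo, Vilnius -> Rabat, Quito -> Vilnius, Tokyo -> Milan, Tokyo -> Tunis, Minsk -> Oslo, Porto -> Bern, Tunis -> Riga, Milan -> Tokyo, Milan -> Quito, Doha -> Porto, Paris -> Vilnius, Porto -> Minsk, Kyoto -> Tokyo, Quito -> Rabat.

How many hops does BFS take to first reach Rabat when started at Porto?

4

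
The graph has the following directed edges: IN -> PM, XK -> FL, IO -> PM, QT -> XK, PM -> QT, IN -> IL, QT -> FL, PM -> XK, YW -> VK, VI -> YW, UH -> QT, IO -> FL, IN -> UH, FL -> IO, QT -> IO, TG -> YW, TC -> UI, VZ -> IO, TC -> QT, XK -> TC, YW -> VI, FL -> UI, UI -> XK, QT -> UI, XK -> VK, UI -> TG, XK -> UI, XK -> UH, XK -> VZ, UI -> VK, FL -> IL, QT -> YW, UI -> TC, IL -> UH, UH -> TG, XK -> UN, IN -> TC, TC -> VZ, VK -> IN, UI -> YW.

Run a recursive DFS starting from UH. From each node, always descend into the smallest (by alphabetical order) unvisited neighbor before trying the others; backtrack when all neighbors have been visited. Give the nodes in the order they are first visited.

Visit UH
UH → QT
QT → FL
FL → IL
FL → IO
IO → PM
PM → XK
XK → TC
TC → UI
UI → TG
TG → YW
YW → VI
YW → VK
VK → IN
TC → VZ
XK → UN

UH → QT → FL → IL → IO → PM → XK → TC → UI → TG → YW → VI → VK → IN → VZ → UN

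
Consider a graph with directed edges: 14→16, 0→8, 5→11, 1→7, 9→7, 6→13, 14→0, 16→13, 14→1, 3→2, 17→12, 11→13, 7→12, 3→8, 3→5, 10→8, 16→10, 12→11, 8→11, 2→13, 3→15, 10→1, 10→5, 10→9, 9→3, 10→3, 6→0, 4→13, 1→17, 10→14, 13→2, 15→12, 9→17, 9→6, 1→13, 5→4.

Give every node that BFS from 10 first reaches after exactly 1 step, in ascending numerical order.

Level 0: 10
Level 1: 1, 3, 5, 8, 9, 14
Level 2: 0, 2, 4, 6, 7, 11, 13, 15, 16, 17
Level 3: 12

1, 3, 5, 8, 9, 14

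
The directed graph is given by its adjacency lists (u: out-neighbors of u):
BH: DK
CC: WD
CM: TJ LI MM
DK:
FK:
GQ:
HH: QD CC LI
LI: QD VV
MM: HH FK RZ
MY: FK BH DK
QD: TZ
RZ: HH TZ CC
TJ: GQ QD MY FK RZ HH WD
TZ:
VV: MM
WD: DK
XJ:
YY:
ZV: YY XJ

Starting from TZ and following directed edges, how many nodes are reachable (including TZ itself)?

BFS from TZ visits: TZ
Reachable nodes: 1 of 19 total.

1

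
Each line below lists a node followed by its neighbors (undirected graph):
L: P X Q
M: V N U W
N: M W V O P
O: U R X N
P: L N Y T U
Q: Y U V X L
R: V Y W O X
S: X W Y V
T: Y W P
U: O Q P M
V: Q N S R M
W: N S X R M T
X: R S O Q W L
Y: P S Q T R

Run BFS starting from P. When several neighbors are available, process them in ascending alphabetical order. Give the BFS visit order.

Visit P; enqueue L, N, T, U, Y → queue [L, N, T, U, Y]
Visit L; enqueue Q, X → queue [N, T, U, Y, Q, X]
Visit N; enqueue M, O, V, W → queue [T, U, Y, Q, X, M, O, V, W]
Visit T → queue [U, Y, Q, X, M, O, V, W]
Visit U → queue [Y, Q, X, M, O, V, W]
Visit Y; enqueue R, S → queue [Q, X, M, O, V, W, R, S]
Visit Q → queue [X, M, O, V, W, R, S]
Visit X → queue [M, O, V, W, R, S]
Visit M → queue [O, V, W, R, S]
Visit O → queue [V, W, R, S]
Visit V → queue [W, R, S]
Visit W → queue [R, S]
Visit R → queue [S]
Visit S → queue []

P, L, N, T, U, Y, Q, X, M, O, V, W, R, S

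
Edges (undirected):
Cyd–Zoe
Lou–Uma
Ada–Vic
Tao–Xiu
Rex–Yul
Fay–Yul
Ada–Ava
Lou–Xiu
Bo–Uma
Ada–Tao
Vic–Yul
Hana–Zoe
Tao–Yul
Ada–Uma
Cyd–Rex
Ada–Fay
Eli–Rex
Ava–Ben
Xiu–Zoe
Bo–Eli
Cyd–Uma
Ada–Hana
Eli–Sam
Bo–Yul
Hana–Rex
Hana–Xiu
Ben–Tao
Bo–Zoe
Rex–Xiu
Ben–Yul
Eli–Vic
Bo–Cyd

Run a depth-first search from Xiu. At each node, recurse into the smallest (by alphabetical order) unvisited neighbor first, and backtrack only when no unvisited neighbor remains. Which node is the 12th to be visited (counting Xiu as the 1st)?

Visit Xiu
Xiu → Hana
Hana → Ada
Ada → Ava
Ava → Ben
Ben → Tao
Tao → Yul
Yul → Bo
Bo → Cyd
Cyd → Rex
Rex → Eli
Eli → Sam
Eli → Vic
Cyd → Uma
Uma → Lou
Cyd → Zoe
Yul → Fay

Visit order: Xiu, Hana, Ada, Ava, Ben, Tao, Yul, Bo, Cyd, Rex, Eli, Sam, Vic, Uma, Lou, Zoe, Fay

Sam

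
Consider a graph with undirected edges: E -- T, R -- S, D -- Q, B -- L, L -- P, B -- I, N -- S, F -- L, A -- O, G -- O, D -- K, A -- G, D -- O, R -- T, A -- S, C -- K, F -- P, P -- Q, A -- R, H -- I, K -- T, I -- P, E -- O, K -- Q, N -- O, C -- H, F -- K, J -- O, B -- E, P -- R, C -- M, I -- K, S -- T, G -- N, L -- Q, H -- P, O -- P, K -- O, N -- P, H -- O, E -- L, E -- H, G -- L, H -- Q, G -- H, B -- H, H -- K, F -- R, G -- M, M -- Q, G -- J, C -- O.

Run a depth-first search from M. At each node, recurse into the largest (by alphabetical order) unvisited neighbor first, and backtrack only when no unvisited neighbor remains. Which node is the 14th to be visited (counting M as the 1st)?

F

Visit M
M → Q
Q → P
P → R
R → T
T → S
S → N
N → O
O → K
K → I
I → H
H → G
G → L
L → F
L → E
E → B
G → J
G → A
H → C
K → D

Visit order: M, Q, P, R, T, S, N, O, K, I, H, G, L, F, E, B, J, A, C, D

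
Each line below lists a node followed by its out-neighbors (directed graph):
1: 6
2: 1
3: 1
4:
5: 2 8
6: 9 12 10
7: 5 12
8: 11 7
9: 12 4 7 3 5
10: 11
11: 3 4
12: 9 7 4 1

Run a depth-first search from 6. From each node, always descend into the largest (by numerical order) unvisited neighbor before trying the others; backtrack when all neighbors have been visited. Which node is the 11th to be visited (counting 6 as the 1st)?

2

Visit 6
6 → 12
12 → 9
9 → 7
7 → 5
5 → 8
8 → 11
11 → 4
11 → 3
3 → 1
5 → 2
6 → 10

Visit order: 6, 12, 9, 7, 5, 8, 11, 4, 3, 1, 2, 10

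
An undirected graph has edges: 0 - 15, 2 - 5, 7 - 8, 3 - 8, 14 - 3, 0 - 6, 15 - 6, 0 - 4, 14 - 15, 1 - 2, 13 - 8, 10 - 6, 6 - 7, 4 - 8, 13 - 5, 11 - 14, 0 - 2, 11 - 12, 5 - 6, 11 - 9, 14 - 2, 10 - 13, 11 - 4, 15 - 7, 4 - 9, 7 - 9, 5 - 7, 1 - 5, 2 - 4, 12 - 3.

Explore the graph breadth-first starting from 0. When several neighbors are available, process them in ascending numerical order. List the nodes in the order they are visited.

0, 2, 4, 6, 15, 1, 5, 14, 8, 9, 11, 7, 10, 13, 3, 12

Visit 0; enqueue 2, 4, 6, 15 → queue [2, 4, 6, 15]
Visit 2; enqueue 1, 5, 14 → queue [4, 6, 15, 1, 5, 14]
Visit 4; enqueue 8, 9, 11 → queue [6, 15, 1, 5, 14, 8, 9, 11]
Visit 6; enqueue 7, 10 → queue [15, 1, 5, 14, 8, 9, 11, 7, 10]
Visit 15 → queue [1, 5, 14, 8, 9, 11, 7, 10]
Visit 1 → queue [5, 14, 8, 9, 11, 7, 10]
Visit 5; enqueue 13 → queue [14, 8, 9, 11, 7, 10, 13]
Visit 14; enqueue 3 → queue [8, 9, 11, 7, 10, 13, 3]
Visit 8 → queue [9, 11, 7, 10, 13, 3]
Visit 9 → queue [11, 7, 10, 13, 3]
Visit 11; enqueue 12 → queue [7, 10, 13, 3, 12]
Visit 7 → queue [10, 13, 3, 12]
Visit 10 → queue [13, 3, 12]
Visit 13 → queue [3, 12]
Visit 3 → queue [12]
Visit 12 → queue []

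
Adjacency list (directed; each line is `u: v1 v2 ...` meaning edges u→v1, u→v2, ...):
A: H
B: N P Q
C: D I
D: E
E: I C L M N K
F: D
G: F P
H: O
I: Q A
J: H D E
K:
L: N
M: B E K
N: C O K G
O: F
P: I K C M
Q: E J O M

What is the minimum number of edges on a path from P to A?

Level 0: P
Level 1: C, I, K, M
Level 2: A, B, D, E, Q
Level 3: H, J, L, N, O
Level 4: F, G
A first appears at level 2.

2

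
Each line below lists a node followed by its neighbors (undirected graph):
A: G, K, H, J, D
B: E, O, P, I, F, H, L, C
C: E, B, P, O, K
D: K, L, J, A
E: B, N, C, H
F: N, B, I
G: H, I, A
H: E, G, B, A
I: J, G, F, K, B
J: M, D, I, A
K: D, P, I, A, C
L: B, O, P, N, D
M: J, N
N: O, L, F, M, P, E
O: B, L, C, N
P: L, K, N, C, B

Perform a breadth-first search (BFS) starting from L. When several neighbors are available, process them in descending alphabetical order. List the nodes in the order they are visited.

L, P, O, N, D, B, K, C, M, F, E, J, A, I, H, G

Visit L; enqueue P, O, N, D, B → queue [P, O, N, D, B]
Visit P; enqueue K, C → queue [O, N, D, B, K, C]
Visit O → queue [N, D, B, K, C]
Visit N; enqueue M, F, E → queue [D, B, K, C, M, F, E]
Visit D; enqueue J, A → queue [B, K, C, M, F, E, J, A]
Visit B; enqueue I, H → queue [K, C, M, F, E, J, A, I, H]
Visit K → queue [C, M, F, E, J, A, I, H]
Visit C → queue [M, F, E, J, A, I, H]
Visit M → queue [F, E, J, A, I, H]
Visit F → queue [E, J, A, I, H]
Visit E → queue [J, A, I, H]
Visit J → queue [A, I, H]
Visit A; enqueue G → queue [I, H, G]
Visit I → queue [H, G]
Visit H → queue [G]
Visit G → queue []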